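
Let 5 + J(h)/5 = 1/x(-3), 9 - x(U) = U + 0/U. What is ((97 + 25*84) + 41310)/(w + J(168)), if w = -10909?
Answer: -522084/131203 ≈ -3.9792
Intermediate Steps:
x(U) = 9 - U (x(U) = 9 - (U + 0/U) = 9 - (U + 0) = 9 - U)
J(h) = -295/12 (J(h) = -25 + 5/(9 - 1*(-3)) = -25 + 5/(9 + 3) = -25 + 5/12 = -295/12)
((97 + 25*84) + 41310)/(w + J(168)) = ((97 + 25*84) + 41310)/(-10909 - 295/12) = ((97 + 2100) + 41310)/(-131203/12) = (2197 + 41310)*(-12/131203) = 43507*(-12/131203) = -522084/131203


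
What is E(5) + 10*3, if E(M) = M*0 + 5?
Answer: 35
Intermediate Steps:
E(M) = 5 (E(M) = 0 + 5 = 5)
E(5) + 10*3 = 5 + 10*3 = 5 + 30 = 35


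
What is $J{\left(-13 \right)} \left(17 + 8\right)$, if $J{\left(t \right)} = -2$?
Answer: $-50$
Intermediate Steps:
$J{\left(-13 \right)} \left(17 + 8\right) = - 2 \left(17 + 8\right) = \left(-2\right) 25 = -50$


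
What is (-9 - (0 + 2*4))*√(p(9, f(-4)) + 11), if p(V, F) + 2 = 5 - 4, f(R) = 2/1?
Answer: -17*√10 ≈ -53.759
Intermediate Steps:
f(R) = 2 (f(R) = 2*1 = 2)
p(V, F) = -1 (p(V, F) = -2 + (5 - 4) = -2 + 1 = -1)
(-9 - (0 + 2*4))*√(p(9, f(-4)) + 11) = (-9 - (0 + 2*4))*√(-1 + 11) = (-9 - (0 + 8))*√10 = (-9 - 1*8)*√10 = (-9 - 8)*√10 = -17*√10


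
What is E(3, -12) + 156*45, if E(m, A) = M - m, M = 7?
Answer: 7024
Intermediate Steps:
E(m, A) = 7 - m
E(3, -12) + 156*45 = (7 - 1*3) + 156*45 = (7 - 3) + 7020 = 4 + 7020 = 7024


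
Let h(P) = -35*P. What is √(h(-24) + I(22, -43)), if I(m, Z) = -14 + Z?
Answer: 3*√87 ≈ 27.982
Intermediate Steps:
√(h(-24) + I(22, -43)) = √(-35*(-24) + (-14 - 43)) = √(840 - 57) = √783 = 3*√87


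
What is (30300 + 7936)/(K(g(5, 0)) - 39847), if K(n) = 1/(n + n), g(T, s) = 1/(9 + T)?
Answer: -9559/9960 ≈ -0.95974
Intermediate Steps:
K(n) = 1/(2*n)
(30300 + 7936)/(K(g(5, 0)) - 39847) = (30300 + 7936)/(1/(2*(1/(9 + 5))) - 39847) = 38236/(1/(2*(1/14)) - 39847) = 38236/((½)*14 - 39847) = 38236/(7 - 39847) = 38236/(-39840) = 38236*(-1/39840) = -9559/9960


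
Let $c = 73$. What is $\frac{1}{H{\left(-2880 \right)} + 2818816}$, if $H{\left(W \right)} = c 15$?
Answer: $\frac{1}{2819911} \approx 3.5462 \cdot 10^{-7}$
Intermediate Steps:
$H{\left(W \right)} = 1095$ ($H{\left(W \right)} = 73 \cdot 15 = 1095$)
$\frac{1}{H{\left(-2880 \right)} + 2818816} = \frac{1}{1095 + 2818816} = \frac{1}{2819911}$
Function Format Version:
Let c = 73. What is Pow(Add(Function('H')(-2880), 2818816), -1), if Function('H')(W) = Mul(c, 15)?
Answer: Rational(1, 2819911) ≈ 3.5462e-7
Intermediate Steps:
Function('H')(W) = 1095 (Function('H')(W) = Mul(73, 15) = 1095)
Pow(Add(Function('H')(-2880), 2818816), -1) = Pow(Add(1095, 2818816), -1) = Pow(2819911, -1) = Rational(1, 2819911)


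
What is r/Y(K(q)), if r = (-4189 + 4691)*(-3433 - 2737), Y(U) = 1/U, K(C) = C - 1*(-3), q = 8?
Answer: -34070740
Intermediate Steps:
K(C) = 3 + C (K(C) = C + 3 = 3 + C)
r = -3097340 (r = 502*(-6170) = -3097340)
r/Y(K(q)) = -3097340/(1/(3 + 8)) = -3097340/(1/11) = -3097340/1/11 = -3097340*11 = -34070740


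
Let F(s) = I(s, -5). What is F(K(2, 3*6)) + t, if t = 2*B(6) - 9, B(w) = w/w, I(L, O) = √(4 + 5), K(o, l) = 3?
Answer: -4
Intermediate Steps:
I(L, O) = 3 (I(L, O) = √9 = 3)
B(w) = 1
F(s) = 3
t = -7 (t = 2*1 - 9 = 2 - 9 = -7)
F(K(2, 3*6)) + t = 3 - 7 = -4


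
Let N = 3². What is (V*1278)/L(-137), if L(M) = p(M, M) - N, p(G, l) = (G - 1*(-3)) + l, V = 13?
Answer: -8307/140 ≈ -59.336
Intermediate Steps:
N = 9
p(G, l) = 3 + G + l (p(G, l) = (G + 3) + l = (3 + G) + l = 3 + G + l)
L(M) = -6 + 2*M (L(M) = (3 + M + M) - 1*9 = (3 + 2*M) - 9 = -6 + 2*M)
(V*1278)/L(-137) = (13*1278)/(-6 + 2*(-137)) = 16614/(-6 - 274) = 16614/(-280) = 16614*(-1/280) = -8307/140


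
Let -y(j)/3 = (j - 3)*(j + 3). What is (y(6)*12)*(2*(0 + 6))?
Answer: -11664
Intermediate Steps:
y(j) = -3*(-3 + j)*(3 + j) (y(j) = -3*(j - 3)*(j + 3) = -3*(-3 + j)*(3 + j))
(y(6)*12)*(2*(0 + 6)) = ((27 - 3*6²)*12)*(2*(0 + 6)) = ((27 - 3*36)*12)*(2*6) = ((27 - 108)*12)*12 = -81*12*12 = -972*12 = -11664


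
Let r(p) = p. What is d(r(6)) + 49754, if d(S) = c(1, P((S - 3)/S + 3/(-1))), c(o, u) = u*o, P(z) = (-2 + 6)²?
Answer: 49770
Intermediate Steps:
P(z) = 16 (P(z) = 4² = 16)
c(o, u) = o*u
d(S) = 16 (d(S) = 1*16 = 16)
d(r(6)) + 49754 = 16 + 49754 = 49770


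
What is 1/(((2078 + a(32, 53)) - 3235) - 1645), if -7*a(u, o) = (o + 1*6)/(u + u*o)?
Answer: -12096/33893051 ≈ -0.00035689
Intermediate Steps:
a(u, o) = -(6 + o)/(7*(u + o*u)) (a(u, o) = -(o + 1*6)/(7*(u + u*o)) = -(o + 6)/(7*(u + o*u)) = -(6 + o)/(7*(u + o*u)))
1/(((2078 + a(32, 53)) - 3235) - 1645) = 1/(((2078 + (⅐)*(-6 - 1*53)/(32*(1 + 53))) - 3235) - 1645) = 1/(((2078 + (⅐)*(1/32)*(-6 - 53)/54) - 3235) - 1645) = 1/(((2078 + (⅐)*(1/32)*(1/54)*(-59)) - 3235) - 1645) = 1/(((2078 - 59/12096) - 3235) - 1645) = 1/((25135429/12096 - 3235) - 1645) = 1/(-13995131/12096 - 1645) = 1/(-33893051/12096) = -12096/33893051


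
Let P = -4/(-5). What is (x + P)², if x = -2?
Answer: 36/25 ≈ 1.4400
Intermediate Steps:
P = ⅘ (P = -4*(-⅕) = ⅘ ≈ 0.80000)
(x + P)² = (-2 + ⅘)² = (-6/5)² = 36/25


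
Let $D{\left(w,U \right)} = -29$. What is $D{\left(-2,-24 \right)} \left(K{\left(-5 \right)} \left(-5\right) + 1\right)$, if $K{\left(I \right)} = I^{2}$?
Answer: $3596$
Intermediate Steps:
$D{\left(-2,-24 \right)} \left(K{\left(-5 \right)} \left(-5\right) + 1\right) = - 29 \left(\left(-5\right)^{2} \left(-5\right) + 1\right) = - 29 \left(25 \left(-5\right) + 1\right) = - 29 \left(-125 + 1\right) = \left(-29\right) \left(-124\right) = 3596$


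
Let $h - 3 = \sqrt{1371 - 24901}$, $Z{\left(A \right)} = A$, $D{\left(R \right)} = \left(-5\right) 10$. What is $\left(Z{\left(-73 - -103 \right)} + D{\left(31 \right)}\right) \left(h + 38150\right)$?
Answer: $-763060 - 20 i \sqrt{23530} \approx -7.6306 \cdot 10^{5} - 3067.9 i$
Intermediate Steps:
$D{\left(R \right)} = -50$
$h = 3 + i \sqrt{23530}$ ($h = 3 + \sqrt{1371 - 24901} = 3 + \sqrt{-23530} = 3 + i \sqrt{23530} \approx 3.0 + 153.4 i$)
$\left(Z{\left(-73 - -103 \right)} + D{\left(31 \right)}\right) \left(h + 38150\right) = \left(\left(-73 - -103\right) - 50\right) \left(\left(3 + i \sqrt{23530}\right) + 38150\right) = \left(\left(-73 + 103\right) - 50\right) \left(38153 + i \sqrt{23530}\right) = \left(30 - 50\right) \left(38153 + i \sqrt{23530}\right) = - 20 \left(38153 + i \sqrt{23530}\right) = -763060 - 20 i \sqrt{23530}$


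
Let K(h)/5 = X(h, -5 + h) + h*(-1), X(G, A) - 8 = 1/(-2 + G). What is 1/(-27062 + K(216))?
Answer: -214/6013823 ≈ -3.5585e-5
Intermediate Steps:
X(G, A) = 8 + 1/(-2 + G)
K(h) = -5*h + 5*(-15 + 8*h)/(-2 + h) (K(h) = 5*((-15 + 8*h)/(-2 + h) + h*(-1)) = 5*((-15 + 8*h)/(-2 + h) - h) = 5*(-h + (-15 + 8*h)/(-2 + h)) = -5*h + 5*(-15 + 8*h)/(-2 + h))
1/(-27062 + K(216)) = 1/(-27062 + 5*(-15 - 1*216**2 + 10*216)/(-2 + 216)) = 1/(-27062 + 5*(-15 - 1*46656 + 2160)/214) = 1/(-27062 + 5*(1/214)*(-15 - 46656 + 2160)) = 1/(-27062 + 5*(1/214)*(-44511)) = 1/(-27062 - 222555/214) = 1/(-6013823/214) = -214/6013823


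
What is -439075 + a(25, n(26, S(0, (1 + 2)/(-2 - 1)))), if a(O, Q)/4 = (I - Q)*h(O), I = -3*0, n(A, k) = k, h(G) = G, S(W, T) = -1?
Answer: -438975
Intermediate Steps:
I = 0
a(O, Q) = -4*O*Q (a(O, Q) = 4*((0 - Q)*O) = 4*((-Q)*O) = 4*(-O*Q) = -4*O*Q)
-439075 + a(25, n(26, S(0, (1 + 2)/(-2 - 1)))) = -439075 - 4*25*(-1) = -439075 + 100 = -438975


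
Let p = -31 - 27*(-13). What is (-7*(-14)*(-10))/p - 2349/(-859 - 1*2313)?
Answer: -29461/12688 ≈ -2.3220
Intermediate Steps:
p = 320 (p = -31 + 351 = 320)
(-7*(-14)*(-10))/p - 2349/(-859 - 1*2313) = (-7*(-14)*(-10))/320 - 2349/(-859 - 1*2313) = (98*(-10))*(1/320) - 2349/(-859 - 2313) = -980*1/320 - 2349/(-3172) = -49/16 - 2349*(-1/3172) = -49/16 + 2349/3172 = -29461/12688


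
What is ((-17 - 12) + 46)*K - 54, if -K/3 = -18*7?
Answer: 6372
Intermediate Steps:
K = 378 (K = -(-54)*7 = -3*(-126) = 378)
((-17 - 12) + 46)*K - 54 = ((-17 - 12) + 46)*378 - 54 = (-29 + 46)*378 - 54 = 17*378 - 54 = 6426 - 54 = 6372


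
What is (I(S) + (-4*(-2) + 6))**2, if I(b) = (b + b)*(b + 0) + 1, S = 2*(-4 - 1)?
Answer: 46225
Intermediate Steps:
S = -10 (S = 2*(-5) = -10)
I(b) = 1 + 2*b**2 (I(b) = (2*b)*b + 1 = 2*b**2 + 1 = 1 + 2*b**2)
(I(S) + (-4*(-2) + 6))**2 = ((1 + 2*(-10)**2) + (-4*(-2) + 6))**2 = ((1 + 2*100) + (8 + 6))**2 = ((1 + 200) + 14)**2 = (201 + 14)**2 = 215**2 = 46225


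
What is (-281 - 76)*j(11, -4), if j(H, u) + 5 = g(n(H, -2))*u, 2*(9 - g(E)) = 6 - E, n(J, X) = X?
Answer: 8925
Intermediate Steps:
g(E) = 6 + E/2 (g(E) = 9 - (6 - E)/2 = 9 + (-3 + E/2) = 6 + E/2)
j(H, u) = -5 + 5*u (j(H, u) = -5 + (6 + (½)*(-2))*u = -5 + (6 - 1)*u = -5 + 5*u)
(-281 - 76)*j(11, -4) = (-281 - 76)*(-5 + 5*(-4)) = -357*(-5 - 20) = -357*(-25) = 8925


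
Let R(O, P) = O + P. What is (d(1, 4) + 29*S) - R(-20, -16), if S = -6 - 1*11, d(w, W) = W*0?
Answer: -457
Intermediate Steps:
d(w, W) = 0
S = -17 (S = -6 - 11 = -17)
(d(1, 4) + 29*S) - R(-20, -16) = (0 + 29*(-17)) - (-20 - 16) = (0 - 493) - 1*(-36) = -493 + 36 = -457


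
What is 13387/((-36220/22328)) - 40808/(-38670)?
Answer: -288929395234/35015685 ≈ -8251.4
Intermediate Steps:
13387/((-36220/22328)) - 40808/(-38670) = 13387/((-36220*1/22328)) - 40808*(-1/38670) = 13387/(-9055/5582) + 20404/19335 = 13387*(-5582/9055) + 20404/19335 = -74726234/9055 + 20404/19335 = -288929395234/35015685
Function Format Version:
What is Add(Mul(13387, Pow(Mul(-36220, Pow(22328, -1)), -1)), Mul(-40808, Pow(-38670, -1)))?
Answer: Rational(-288929395234, 35015685) ≈ -8251.4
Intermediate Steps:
Add(Mul(13387, Pow(Mul(-36220, Pow(22328, -1)), -1)), Mul(-40808, Pow(-38670, -1))) = Add(Mul(13387, Pow(Mul(-36220, Rational(1, 22328)), -1)), Mul(-40808, Rational(-1, 38670))) = Add(Mul(13387, Pow(Rational(-9055, 5582), -1)), Rational(20404, 19335)) = Add(Mul(13387, Rational(-5582, 9055)), Rational(20404, 19335)) = Add(Rational(-74726234, 9055), Rational(20404, 19335)) = Rational(-288929395234, 35015685)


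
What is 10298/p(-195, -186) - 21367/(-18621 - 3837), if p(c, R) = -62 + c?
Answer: -225781165/5771706 ≈ -39.119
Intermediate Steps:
10298/p(-195, -186) - 21367/(-18621 - 3837) = 10298/(-62 - 195) - 21367/(-18621 - 3837) = 10298/(-257) - 21367/(-22458) = 10298*(-1/257) - 21367*(-1/22458) = -10298/257 + 21367/22458 = -225781165/5771706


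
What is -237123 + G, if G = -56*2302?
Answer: -366035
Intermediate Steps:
G = -128912
-237123 + G = -237123 - 128912 = -366035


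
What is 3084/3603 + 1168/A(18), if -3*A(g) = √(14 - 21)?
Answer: 1028/1201 + 3504*I*√7/7 ≈ 0.85595 + 1324.4*I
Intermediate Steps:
A(g) = -I*√7/3 (A(g) = -√(14 - 21)/3 = -I*√7/3)
3084/3603 + 1168/A(18) = 3084/3603 + 1168/((-I*√7/3)) = 3084*(1/3603) + 1168*(3*I*√7/7) = 1028/1201 + 3504*I*√7/7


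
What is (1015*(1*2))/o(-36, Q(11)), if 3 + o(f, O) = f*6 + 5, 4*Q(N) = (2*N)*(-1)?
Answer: -1015/107 ≈ -9.4860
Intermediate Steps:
Q(N) = -N/2 (Q(N) = ((2*N)*(-1))/4 = (-2*N)/4 = -N/2)
o(f, O) = 2 + 6*f (o(f, O) = -3 + (f*6 + 5) = -3 + (6*f + 5) = -3 + (5 + 6*f) = 2 + 6*f)
(1015*(1*2))/o(-36, Q(11)) = (1015*(1*2))/(2 + 6*(-36)) = (1015*2)/(2 - 216) = 2030/(-214) = 2030*(-1/214) = -1015/107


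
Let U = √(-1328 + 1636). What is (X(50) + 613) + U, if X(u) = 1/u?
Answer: 30651/50 + 2*√77 ≈ 630.57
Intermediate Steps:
U = 2*√77 (U = √308 = 2*√77 ≈ 17.550)
(X(50) + 613) + U = (1/50 + 613) + 2*√77 = 30651/50 + 2*√77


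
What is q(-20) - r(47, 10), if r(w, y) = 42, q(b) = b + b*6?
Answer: -182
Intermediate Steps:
q(b) = 7*b (q(b) = b + 6*b = 7*b)
q(-20) - r(47, 10) = 7*(-20) - 1*42 = -140 - 42 = -182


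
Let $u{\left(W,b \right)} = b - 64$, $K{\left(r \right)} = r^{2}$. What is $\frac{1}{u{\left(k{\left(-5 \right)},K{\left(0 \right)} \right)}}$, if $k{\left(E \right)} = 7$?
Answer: $- \frac{1}{64} \approx -0.015625$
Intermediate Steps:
$u{\left(W,b \right)} = -64 + b$ ($u{\left(W,b \right)} = b - 64 = -64 + b$)
$\frac{1}{u{\left(k{\left(-5 \right)},K{\left(0 \right)} \right)}} = \frac{1}{-64 + 0^{2}} = \frac{1}{-64 + 0} = \frac{1}{-64} = - \frac{1}{64}$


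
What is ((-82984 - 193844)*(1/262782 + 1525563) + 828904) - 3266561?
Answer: -18496392478830475/43797 ≈ -4.2232e+11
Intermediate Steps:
((-82984 - 193844)*(1/262782 + 1525563) + 828904) - 3266561 = (-276828*(1/262782 + 1525563) + 828904) - 3266561 = (-276828*400890496267/262782 + 828904) - 3266561 = (-18496285716766846/43797 + 828904) - 3266561 = -18496249413258358/43797 - 3266561 = -18496392478830475/43797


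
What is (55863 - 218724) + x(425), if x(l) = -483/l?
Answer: -69216408/425 ≈ -1.6286e+5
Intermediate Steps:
(55863 - 218724) + x(425) = (55863 - 218724) - 483/425 = -162861 - 483*1/425 = -162861 - 483/425 = -69216408/425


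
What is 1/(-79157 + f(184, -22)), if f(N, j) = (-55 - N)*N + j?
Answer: -1/123155 ≈ -8.1199e-6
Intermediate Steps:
f(N, j) = j + N*(-55 - N) (f(N, j) = N*(-55 - N) + j = j + N*(-55 - N))
1/(-79157 + f(184, -22)) = 1/(-79157 + (-22 - 1*184**2 - 55*184)) = 1/(-79157 + (-22 - 1*33856 - 10120)) = 1/(-79157 + (-22 - 33856 - 10120)) = 1/(-79157 - 43998) = 1/(-123155) = -1/123155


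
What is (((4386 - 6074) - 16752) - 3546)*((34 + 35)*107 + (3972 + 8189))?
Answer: -429694384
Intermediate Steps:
(((4386 - 6074) - 16752) - 3546)*((34 + 35)*107 + (3972 + 8189)) = ((-1688 - 16752) - 3546)*(69*107 + 12161) = (-18440 - 3546)*(7383 + 12161) = -21986*19544 = -429694384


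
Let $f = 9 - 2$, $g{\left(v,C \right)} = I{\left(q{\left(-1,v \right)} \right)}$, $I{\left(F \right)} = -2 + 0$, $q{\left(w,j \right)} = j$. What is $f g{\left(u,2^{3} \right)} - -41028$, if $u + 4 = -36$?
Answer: $41014$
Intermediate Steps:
$I{\left(F \right)} = -2$
$u = -40$ ($u = -4 - 36 = -40$)
$g{\left(v,C \right)} = -2$
$f = 7$ ($f = 9 - 2 = 7$)
$f g{\left(u,2^{3} \right)} - -41028 = 7 \left(-2\right) - -41028 = -14 + 41028 = 41014$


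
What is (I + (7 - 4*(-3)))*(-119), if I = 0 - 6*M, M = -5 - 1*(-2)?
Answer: -4403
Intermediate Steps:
M = -3 (M = -5 + 2 = -3)
I = 18 (I = 0 - 6*(-3) = 0 + 18 = 18)
(I + (7 - 4*(-3)))*(-119) = (18 + (7 - 4*(-3)))*(-119) = (18 + (7 + 12))*(-119) = (18 + 19)*(-119) = 37*(-119) = -4403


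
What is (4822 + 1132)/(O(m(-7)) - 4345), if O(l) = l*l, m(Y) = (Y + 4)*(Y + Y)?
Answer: -5954/2581 ≈ -2.3069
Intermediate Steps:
m(Y) = 2*Y*(4 + Y) (m(Y) = (4 + Y)*(2*Y) = 2*Y*(4 + Y))
O(l) = l²
(4822 + 1132)/(O(m(-7)) - 4345) = (4822 + 1132)/((2*(-7)*(4 - 7))² - 4345) = 5954/((2*(-7)*(-3))² - 4345) = 5954/(42² - 4345) = 5954/(1764 - 4345) = 5954/(-2581) = 5954*(-1/2581) = -5954/2581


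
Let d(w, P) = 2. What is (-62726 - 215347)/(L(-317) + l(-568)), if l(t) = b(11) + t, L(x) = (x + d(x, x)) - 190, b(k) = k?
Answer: 30897/118 ≈ 261.84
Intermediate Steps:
L(x) = -188 + x (L(x) = (x + 2) - 190 = (2 + x) - 190 = -188 + x)
l(t) = 11 + t
(-62726 - 215347)/(L(-317) + l(-568)) = (-62726 - 215347)/((-188 - 317) + (11 - 568)) = -278073/(-505 - 557) = -278073/(-1062) = -278073*(-1/1062) = 30897/118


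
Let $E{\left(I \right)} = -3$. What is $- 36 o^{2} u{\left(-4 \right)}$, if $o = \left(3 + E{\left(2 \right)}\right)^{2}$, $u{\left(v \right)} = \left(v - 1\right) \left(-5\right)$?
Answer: $0$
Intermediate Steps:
$u{\left(v \right)} = 5 - 5 v$ ($u{\left(v \right)} = \left(-1 + v\right) \left(-5\right) = 5 - 5 v$)
$o = 0$ ($o = \left(3 - 3\right)^{2} = 0^{2} = 0$)
$- 36 o^{2} u{\left(-4 \right)} = - 36 \cdot 0^{2} \left(5 - -20\right) = \left(-36\right) 0 \left(5 + 20\right) = 0 \cdot 25 = 0$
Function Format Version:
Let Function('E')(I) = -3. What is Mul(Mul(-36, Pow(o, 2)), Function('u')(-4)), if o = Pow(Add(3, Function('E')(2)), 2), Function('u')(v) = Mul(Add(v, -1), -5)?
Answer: 0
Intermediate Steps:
Function('u')(v) = Add(5, Mul(-5, v)) (Function('u')(v) = Mul(Add(-1, v), -5) = Add(5, Mul(-5, v)))
o = 0 (o = Pow(Add(3, -3), 2) = Pow(0, 2) = 0)
Mul(Mul(-36, Pow(o, 2)), Function('u')(-4)) = Mul(Mul(-36, Pow(0, 2)), Add(5, Mul(-5, -4))) = Mul(Mul(-36, 0), Add(5, 20)) = Mul(0, 25) = 0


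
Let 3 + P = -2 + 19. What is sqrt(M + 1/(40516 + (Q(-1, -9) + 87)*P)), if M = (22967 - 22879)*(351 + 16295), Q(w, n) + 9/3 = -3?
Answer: sqrt(2074371252834)/1190 ≈ 1210.3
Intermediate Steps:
P = 14 (P = -3 + (-2 + 19) = -3 + 17 = 14)
Q(w, n) = -6 (Q(w, n) = -3 - 3 = -6)
M = 1464848 (M = 88*16646 = 1464848)
sqrt(M + 1/(40516 + (Q(-1, -9) + 87)*P)) = sqrt(1464848 + 1/(40516 + (-6 + 87)*14)) = sqrt(1464848 + 1/(40516 + 81*14)) = sqrt(1464848 + 1/(40516 + 1134)) = sqrt(1464848 + 1/41650) = sqrt(61010919201/41650) = sqrt(2074371252834)/1190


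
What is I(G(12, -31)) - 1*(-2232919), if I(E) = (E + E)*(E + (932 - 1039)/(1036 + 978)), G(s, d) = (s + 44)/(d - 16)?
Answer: 4967052295025/2224463 ≈ 2.2329e+6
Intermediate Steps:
G(s, d) = (44 + s)/(-16 + d)
I(E) = 2*E*(-107/2014 + E) (I(E) = (2*E)*(E - 107/2014) = (2*E)*(-107/2014 + E) = 2*E*(-107/2014 + E))
I(G(12, -31)) - 1*(-2232919) = ((44 + 12)/(-16 - 31))*(-107 + 2014*((44 + 12)/(-16 - 31)))/1007 - 1*(-2232919) = (56/(-47))*(-107 + 2014*(56/(-47)))/1007 + 2232919 = (-1/47*56)*(-107 + 2014*(-1/47*56))/1007 + 2232919 = (1/1007)*(-56/47)*(-107 + 2014*(-56/47)) + 2232919 = (1/1007)*(-56/47)*(-107 - 112784/47) + 2232919 = (1/1007)*(-56/47)*(-117813/47) + 2232919 = 6597528/2224463 + 2232919 = 4967052295025/2224463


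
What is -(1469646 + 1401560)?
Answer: -2871206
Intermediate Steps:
-(1469646 + 1401560) = -1*2871206 = -2871206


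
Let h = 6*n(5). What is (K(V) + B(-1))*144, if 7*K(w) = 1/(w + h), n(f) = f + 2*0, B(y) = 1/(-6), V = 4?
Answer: -2784/119 ≈ -23.395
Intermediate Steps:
B(y) = -⅙
n(f) = f (n(f) = f + 0 = f)
h = 30 (h = 6*5 = 30)
K(w) = 1/(7*(30 + w)) (K(w) = 1/(7*(w + 30)) = 1/(7*(30 + w)))
(K(V) + B(-1))*144 = (1/(7*(30 + 4)) - ⅙)*144 = ((⅐)/34 - ⅙)*144 = ((⅐)*(1/34) - ⅙)*144 = (1/238 - ⅙)*144 = -58/357*144 = -2784/119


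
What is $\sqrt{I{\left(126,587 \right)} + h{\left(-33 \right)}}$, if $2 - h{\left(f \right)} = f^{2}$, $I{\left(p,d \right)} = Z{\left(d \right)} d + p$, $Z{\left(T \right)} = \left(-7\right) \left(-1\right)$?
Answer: $2 \sqrt{787} \approx 56.107$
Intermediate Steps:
$Z{\left(T \right)} = 7$
$I{\left(p,d \right)} = p + 7 d$ ($I{\left(p,d \right)} = 7 d + p = p + 7 d$)
$h{\left(f \right)} = 2 - f^{2}$
$\sqrt{I{\left(126,587 \right)} + h{\left(-33 \right)}} = \sqrt{\left(126 + 7 \cdot 587\right) + \left(2 - \left(-33\right)^{2}\right)} = \sqrt{\left(126 + 4109\right) + \left(2 - 1089\right)} = \sqrt{4235 + \left(2 - 1089\right)} = \sqrt{4235 - 1087} = \sqrt{3148} = 2 \sqrt{787}$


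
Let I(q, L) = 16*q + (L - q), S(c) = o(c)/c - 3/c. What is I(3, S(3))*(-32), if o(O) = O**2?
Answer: -1504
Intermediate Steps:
S(c) = c - 3/c (S(c) = c**2/c - 3/c = c - 3/c)
I(q, L) = L + 15*q
I(3, S(3))*(-32) = ((3 - 3/3) + 15*3)*(-32) = ((3 - 3*1/3) + 45)*(-32) = ((3 - 1) + 45)*(-32) = (2 + 45)*(-32) = 47*(-32) = -1504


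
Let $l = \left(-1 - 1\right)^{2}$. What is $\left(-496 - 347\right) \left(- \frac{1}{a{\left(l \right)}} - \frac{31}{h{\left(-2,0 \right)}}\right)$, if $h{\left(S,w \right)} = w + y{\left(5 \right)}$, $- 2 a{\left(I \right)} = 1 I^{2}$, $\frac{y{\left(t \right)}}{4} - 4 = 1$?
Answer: $\frac{48051}{40} \approx 1201.3$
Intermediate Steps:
$y{\left(t \right)} = 20$ ($y{\left(t \right)} = 16 + 4 \cdot 1 = 16 + 4 = 20$)
$l = 4$ ($l = \left(-2\right)^{2} = 4$)
$a{\left(I \right)} = - \frac{I^{2}}{2}$ ($a{\left(I \right)} = - \frac{1 I^{2}}{2} = - \frac{I^{2}}{2}$)
$h{\left(S,w \right)} = 20 + w$ ($h{\left(S,w \right)} = w + 20 = 20 + w$)
$\left(-496 - 347\right) \left(- \frac{1}{a{\left(l \right)}} - \frac{31}{h{\left(-2,0 \right)}}\right) = \left(-496 - 347\right) \left(- \frac{1}{\left(- \frac{1}{2}\right) 4^{2}} - \frac{31}{20 + 0}\right) = - 843 \left(- \frac{1}{\left(- \frac{1}{2}\right) 16} - \frac{31}{20}\right) = - 843 \left(- \frac{1}{-8} - \frac{31}{20}\right) = - 843 \left(\left(-1\right) \left(- \frac{1}{8}\right) - \frac{31}{20}\right) = - 843 \left(\frac{1}{8} - \frac{31}{20}\right) = \left(-843\right) \left(- \frac{57}{40}\right) = \frac{48051}{40}$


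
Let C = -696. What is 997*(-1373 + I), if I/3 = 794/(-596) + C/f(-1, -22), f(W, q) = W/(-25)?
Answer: -15918047165/298 ≈ -5.3416e+7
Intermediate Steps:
f(W, q) = -W/25 (f(W, q) = W*(-1/25) = -W/25)
I = -15556791/298 (I = 3*(794/(-596) - 696/((-1/25*(-1)))) = 3*(794*(-1/596) - 696/1/25) = 3*(-397/298 - 696*25) = 3*(-397/298 - 17400) = 3*(-5185597/298) = -15556791/298 ≈ -52204.)
997*(-1373 + I) = 997*(-1373 - 15556791/298) = 997*(-15965945/298) = -15918047165/298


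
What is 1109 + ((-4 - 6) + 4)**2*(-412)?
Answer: -13723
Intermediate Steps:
1109 + ((-4 - 6) + 4)**2*(-412) = 1109 + (-10 + 4)**2*(-412) = 1109 + (-6)**2*(-412) = 1109 + 36*(-412) = 1109 - 14832 = -13723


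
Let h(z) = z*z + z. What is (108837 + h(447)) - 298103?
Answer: 10990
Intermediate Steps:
h(z) = z + z² (h(z) = z² + z = z + z²)
(108837 + h(447)) - 298103 = (108837 + 447*(1 + 447)) - 298103 = (108837 + 447*448) - 298103 = (108837 + 200256) - 298103 = 309093 - 298103 = 10990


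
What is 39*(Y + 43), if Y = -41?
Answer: 78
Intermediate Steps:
39*(Y + 43) = 39*(-41 + 43) = 39*2 = 78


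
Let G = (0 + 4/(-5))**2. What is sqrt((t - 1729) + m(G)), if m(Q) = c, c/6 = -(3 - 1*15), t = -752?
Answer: I*sqrt(2409) ≈ 49.082*I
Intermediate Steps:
c = 72 (c = 6*(-(3 - 1*15)) = 6*(-(3 - 15)) = 6*(-1*(-12)) = 6*12 = 72)
G = 16/25 (G = (0 + 4*(-1/5))**2 = (0 - 4/5)**2 = (-4/5)**2 = 16/25 ≈ 0.64000)
m(Q) = 72
sqrt((t - 1729) + m(G)) = sqrt((-752 - 1729) + 72) = sqrt(-2481 + 72) = sqrt(-2409) = I*sqrt(2409)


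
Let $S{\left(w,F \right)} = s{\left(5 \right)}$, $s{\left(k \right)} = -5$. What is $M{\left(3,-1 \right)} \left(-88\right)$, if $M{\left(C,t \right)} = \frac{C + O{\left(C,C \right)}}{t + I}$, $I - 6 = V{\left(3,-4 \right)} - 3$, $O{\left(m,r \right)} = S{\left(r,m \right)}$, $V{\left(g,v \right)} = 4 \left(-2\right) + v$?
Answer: $- \frac{88}{5} \approx -17.6$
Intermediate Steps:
$V{\left(g,v \right)} = -8 + v$
$S{\left(w,F \right)} = -5$
$O{\left(m,r \right)} = -5$
$I = -9$ ($I = 6 - 15 = -9$)
$M{\left(C,t \right)} = \frac{-5 + C}{-9 + t}$ ($M{\left(C,t \right)} = \frac{C - 5}{t - 9} = \frac{-5 + C}{-9 + t}$)
$M{\left(3,-1 \right)} \left(-88\right) = \frac{-5 + 3}{-9 - 1} \left(-88\right) = \frac{1}{-10} \left(-2\right) \left(-88\right) = \left(- \frac{1}{10}\right) \left(-2\right) \left(-88\right) = \frac{1}{5} \left(-88\right) = - \frac{88}{5}$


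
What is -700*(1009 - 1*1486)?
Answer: 333900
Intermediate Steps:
-700*(1009 - 1*1486) = -700*(1009 - 1486) = -700*(-477) = 333900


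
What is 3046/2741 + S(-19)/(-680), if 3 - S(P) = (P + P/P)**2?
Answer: 2951141/1863880 ≈ 1.5833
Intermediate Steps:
S(P) = 3 - (1 + P)**2 (S(P) = 3 - (P + P/P)**2 = 3 - (P + 1)**2 = 3 - (1 + P)**2)
3046/2741 + S(-19)/(-680) = 3046/2741 + (3 - (1 - 19)**2)/(-680) = 3046*(1/2741) + (3 - 1*(-18)**2)*(-1/680) = 3046/2741 + (3 - 1*324)*(-1/680) = 3046/2741 + (3 - 324)*(-1/680) = 3046/2741 - 321*(-1/680) = 3046/2741 + 321/680 = 2951141/1863880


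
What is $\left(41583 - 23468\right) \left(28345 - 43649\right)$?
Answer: $-277231960$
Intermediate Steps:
$\left(41583 - 23468\right) \left(28345 - 43649\right) = 18115 \left(-15304\right) = -277231960$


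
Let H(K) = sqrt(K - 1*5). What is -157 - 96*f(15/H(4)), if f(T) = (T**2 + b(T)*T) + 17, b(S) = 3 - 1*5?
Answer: 19811 - 2880*I ≈ 19811.0 - 2880.0*I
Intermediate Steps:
b(S) = -2 (b(S) = 3 - 5 = -2)
H(K) = sqrt(-5 + K) (H(K) = sqrt(K - 5) = sqrt(-5 + K))
f(T) = 17 + T**2 - 2*T (f(T) = (T**2 - 2*T) + 17 = 17 + T**2 - 2*T)
-157 - 96*f(15/H(4)) = -157 - 96*(17 + (15/(sqrt(-5 + 4)))**2 - 30/(sqrt(-5 + 4))) = -157 - 96*(17 + (15/(sqrt(-1)))**2 - 30/(sqrt(-1))) = -157 - 96*(17 + (15/I)**2 - 30/I) = -157 - 96*(17 + (15*(-I))**2 - 30*(-I)) = -157 - 96*(17 + (-15*I)**2 - (-30)*I) = -157 - 96*(17 - 225 + 30*I) = -157 - 96*(-208 + 30*I) = -157 + (19968 - 2880*I) = 19811 - 2880*I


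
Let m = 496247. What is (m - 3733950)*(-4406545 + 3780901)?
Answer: 2025649455732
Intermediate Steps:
(m - 3733950)*(-4406545 + 3780901) = (496247 - 3733950)*(-4406545 + 3780901) = -3237703*(-625644) = 2025649455732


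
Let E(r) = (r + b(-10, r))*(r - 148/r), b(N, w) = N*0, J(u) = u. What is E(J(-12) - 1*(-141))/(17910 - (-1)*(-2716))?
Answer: 16493/15194 ≈ 1.0855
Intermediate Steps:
b(N, w) = 0
E(r) = r*(r - 148/r) (E(r) = (r + 0)*(r - 148/r) = r*(r - 148/r))
E(J(-12) - 1*(-141))/(17910 - (-1)*(-2716)) = (-148 + (-12 - 1*(-141))**2)/(17910 - (-1)*(-2716)) = (-148 + (-12 + 141)**2)/(17910 - 1*2716) = (-148 + 129**2)/(17910 - 2716) = (-148 + 16641)/15194 = 16493*(1/15194) = 16493/15194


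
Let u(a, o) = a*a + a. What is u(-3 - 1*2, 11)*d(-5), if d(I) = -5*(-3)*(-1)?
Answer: -300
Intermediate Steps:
d(I) = -15 (d(I) = 15*(-1) = -15)
u(a, o) = a + a² (u(a, o) = a² + a = a + a²)
u(-3 - 1*2, 11)*d(-5) = ((-3 - 1*2)*(1 + (-3 - 1*2)))*(-15) = ((-3 - 2)*(1 + (-3 - 2)))*(-15) = -5*(1 - 5)*(-15) = -5*(-4)*(-15) = 20*(-15) = -300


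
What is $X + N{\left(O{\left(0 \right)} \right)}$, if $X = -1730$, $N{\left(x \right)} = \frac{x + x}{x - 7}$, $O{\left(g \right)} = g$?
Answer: $-1730$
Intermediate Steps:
$N{\left(x \right)} = \frac{2 x}{-7 + x}$
$X + N{\left(O{\left(0 \right)} \right)} = -1730 + 2 \cdot 0 \frac{1}{-7 + 0} = -1730 + 2 \cdot 0 \frac{1}{-7} = -1730 + 2 \cdot 0 \left(- \frac{1}{7}\right) = -1730 + 0 = -1730$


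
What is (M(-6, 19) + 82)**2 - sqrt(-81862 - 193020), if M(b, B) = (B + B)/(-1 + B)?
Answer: 573049/81 - I*sqrt(274882) ≈ 7074.7 - 524.29*I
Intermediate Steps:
M(b, B) = 2*B/(-1 + B) (M(b, B) = (2*B)/(-1 + B) = 2*B/(-1 + B))
(M(-6, 19) + 82)**2 - sqrt(-81862 - 193020) = (2*19/(-1 + 19) + 82)**2 - sqrt(-81862 - 193020) = (2*19/18 + 82)**2 - sqrt(-274882) = (2*19*(1/18) + 82)**2 - I*sqrt(274882) = (19/9 + 82)**2 - I*sqrt(274882) = (757/9)**2 - I*sqrt(274882) = 573049/81 - I*sqrt(274882)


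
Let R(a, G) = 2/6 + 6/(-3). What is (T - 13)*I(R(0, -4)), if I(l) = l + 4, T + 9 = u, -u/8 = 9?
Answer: -658/3 ≈ -219.33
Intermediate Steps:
R(a, G) = -5/3 (R(a, G) = 2*(⅙) + 6*(-⅓) = ⅓ - 2 = -5/3)
u = -72 (u = -8*9 = -72)
T = -81 (T = -9 - 72 = -81)
I(l) = 4 + l
(T - 13)*I(R(0, -4)) = (-81 - 13)*(4 - 5/3) = -94*7/3 = -658/3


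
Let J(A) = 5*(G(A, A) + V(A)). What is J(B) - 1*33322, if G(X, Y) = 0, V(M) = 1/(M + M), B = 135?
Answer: -1799387/54 ≈ -33322.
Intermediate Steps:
V(M) = 1/(2*M)
J(A) = 5/(2*A) (J(A) = 5*(0 + 1/(2*A)) = 5*(1/(2*A)) = 5/(2*A))
J(B) - 1*33322 = (5/2)/135 - 1*33322 = (5/2)*(1/135) - 33322 = 1/54 - 33322 = -1799387/54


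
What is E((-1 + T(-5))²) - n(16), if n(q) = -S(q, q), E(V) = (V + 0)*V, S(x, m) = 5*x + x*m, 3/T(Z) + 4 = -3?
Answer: 816736/2401 ≈ 340.17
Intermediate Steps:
T(Z) = -3/7 (T(Z) = 3/(-4 - 3) = 3/(-7) = 3*(-⅐) = -3/7)
S(x, m) = 5*x + m*x
E(V) = V² (E(V) = V*V = V²)
n(q) = -q*(5 + q)
E((-1 + T(-5))²) - n(16) = ((-1 - 3/7)²)² - (-1)*16*(5 + 16) = ((-10/7)²)² - (-1)*16*21 = (100/49)² - 1*(-336) = 10000/2401 + 336 = 816736/2401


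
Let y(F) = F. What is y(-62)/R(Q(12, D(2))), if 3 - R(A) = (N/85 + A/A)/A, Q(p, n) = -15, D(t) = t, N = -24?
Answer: -39525/1943 ≈ -20.342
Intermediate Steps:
R(A) = 3 - 61/(85*A) (R(A) = 3 - (-24/85 + A/A)/A = 3 - (-24*1/85 + 1)/A = 3 - (-24/85 + 1)/A = 3 - 61/(85*A))
y(-62)/R(Q(12, D(2))) = -62/(3 - 61/85/(-15)) = -62/(3 - 61/85*(-1/15)) = -62/(3 + 61/1275) = -62/3886/1275 = -62*1275/3886 = -39525/1943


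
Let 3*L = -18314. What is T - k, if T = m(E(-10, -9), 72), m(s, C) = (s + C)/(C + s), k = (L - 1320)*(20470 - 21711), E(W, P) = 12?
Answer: -27642031/3 ≈ -9.2140e+6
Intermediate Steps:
L = -18314/3 (L = (⅓)*(-18314) = -18314/3 ≈ -6104.7)
k = 27642034/3 (k = (-18314/3 - 1320)*(20470 - 21711) = -22274/3*(-1241) = 27642034/3 ≈ 9.2140e+6)
m(s, C) = 1 (m(s, C) = (C + s)/(C + s) = 1)
T = 1
T - k = 1 - 1*27642034/3 = 1 - 27642034/3 = -27642031/3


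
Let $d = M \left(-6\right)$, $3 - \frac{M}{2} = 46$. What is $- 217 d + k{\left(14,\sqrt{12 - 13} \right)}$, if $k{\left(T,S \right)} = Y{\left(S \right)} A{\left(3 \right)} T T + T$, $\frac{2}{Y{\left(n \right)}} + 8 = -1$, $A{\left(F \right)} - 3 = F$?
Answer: $- \frac{336658}{3} \approx -1.1222 \cdot 10^{5}$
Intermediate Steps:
$M = -86$ ($M = 6 - 92 = -86$)
$A{\left(F \right)} = 3 + F$
$Y{\left(n \right)} = - \frac{2}{9}$ ($Y{\left(n \right)} = \frac{2}{-8 - 1} = \frac{2}{-9} = 2 \left(- \frac{1}{9}\right) = - \frac{2}{9}$)
$d = 516$ ($d = \left(-86\right) \left(-6\right) = 516$)
$k{\left(T,S \right)} = T - \frac{4 T^{2}}{3}$ ($k{\left(T,S \right)} = - \frac{2 \left(3 + 3\right)}{9} T T + T = \left(- \frac{2}{9}\right) 6 T T + T = - \frac{4 T}{3} T + T = - \frac{4 T^{2}}{3} + T = T - \frac{4 T^{2}}{3}$)
$- 217 d + k{\left(14,\sqrt{12 - 13} \right)} = \left(-217\right) 516 + \frac{1}{3} \cdot 14 \left(3 - 56\right) = -111972 + \frac{1}{3} \cdot 14 \left(3 - 56\right) = -111972 + \frac{1}{3} \cdot 14 \left(-53\right) = -111972 - \frac{742}{3} = - \frac{336658}{3}$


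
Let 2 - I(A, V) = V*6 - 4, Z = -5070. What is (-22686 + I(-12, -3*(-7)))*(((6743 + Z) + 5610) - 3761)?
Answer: -80322732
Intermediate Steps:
I(A, V) = 6 - 6*V (I(A, V) = 2 - (V*6 - 4) = 2 - (6*V - 4) = 2 - (-4 + 6*V) = 2 + (4 - 6*V) = 6 - 6*V)
(-22686 + I(-12, -3*(-7)))*(((6743 + Z) + 5610) - 3761) = (-22686 + (6 - (-18)*(-7)))*(((6743 - 5070) + 5610) - 3761) = (-22686 + (6 - 6*21))*((1673 + 5610) - 3761) = (-22686 + (6 - 126))*(7283 - 3761) = (-22686 - 120)*3522 = -22806*3522 = -80322732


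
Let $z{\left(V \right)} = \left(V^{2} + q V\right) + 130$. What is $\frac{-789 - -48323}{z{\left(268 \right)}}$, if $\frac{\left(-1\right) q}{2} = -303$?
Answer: $\frac{23767}{117181} \approx 0.20282$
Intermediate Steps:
$q = 606$ ($q = \left(-2\right) \left(-303\right) = 606$)
$z{\left(V \right)} = 130 + V^{2} + 606 V$ ($z{\left(V \right)} = \left(V^{2} + 606 V\right) + 130 = 130 + V^{2} + 606 V$)
$\frac{-789 - -48323}{z{\left(268 \right)}} = \frac{-789 - -48323}{130 + 268^{2} + 606 \cdot 268} = \frac{-789 + 48323}{130 + 71824 + 162408} = \frac{47534}{234362} = 47534 \cdot \frac{1}{234362} = \frac{23767}{117181}$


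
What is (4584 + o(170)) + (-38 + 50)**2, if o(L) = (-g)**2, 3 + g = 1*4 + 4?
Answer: 4753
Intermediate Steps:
g = 5 (g = -3 + (1*4 + 4) = -3 + (4 + 4) = -3 + 8 = 5)
o(L) = 25 (o(L) = (-1*5)**2 = (-5)**2 = 25)
(4584 + o(170)) + (-38 + 50)**2 = (4584 + 25) + (-38 + 50)**2 = 4609 + 12**2 = 4609 + 144 = 4753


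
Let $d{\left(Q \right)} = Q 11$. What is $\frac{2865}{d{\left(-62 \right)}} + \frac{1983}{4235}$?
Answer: $- \frac{980079}{262570} \approx -3.7326$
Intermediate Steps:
$d{\left(Q \right)} = 11 Q$
$\frac{2865}{d{\left(-62 \right)}} + \frac{1983}{4235} = \frac{2865}{11 \left(-62\right)} + \frac{1983}{4235} = \frac{2865}{-682} + 1983 \cdot \frac{1}{4235} = 2865 \left(- \frac{1}{682}\right) + \frac{1983}{4235} = - \frac{2865}{682} + \frac{1983}{4235} = - \frac{980079}{262570}$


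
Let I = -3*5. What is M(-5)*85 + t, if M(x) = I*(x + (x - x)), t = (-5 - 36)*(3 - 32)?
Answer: 7564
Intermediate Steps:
I = -15
t = 1189 (t = -41*(-29) = 1189)
M(x) = -15*x (M(x) = -15*(x + (x - x)) = -15*(x + 0) = -15*x)
M(-5)*85 + t = -15*(-5)*85 + 1189 = 75*85 + 1189 = 6375 + 1189 = 7564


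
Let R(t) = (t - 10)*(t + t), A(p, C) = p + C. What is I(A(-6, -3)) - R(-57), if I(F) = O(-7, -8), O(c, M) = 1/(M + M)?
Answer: -122209/16 ≈ -7638.1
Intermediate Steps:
A(p, C) = C + p
R(t) = 2*t*(-10 + t) (R(t) = (-10 + t)*(2*t) = 2*t*(-10 + t))
O(c, M) = 1/(2*M)
I(F) = -1/16 (I(F) = (½)/(-8) = (½)*(-⅛) = -1/16)
I(A(-6, -3)) - R(-57) = -1/16 - 2*(-57)*(-10 - 57) = -1/16 - 2*(-57)*(-67) = -1/16 - 1*7638 = -1/16 - 7638 = -122209/16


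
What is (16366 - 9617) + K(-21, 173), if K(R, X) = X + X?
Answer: 7095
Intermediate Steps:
K(R, X) = 2*X
(16366 - 9617) + K(-21, 173) = (16366 - 9617) + 2*173 = 6749 + 346 = 7095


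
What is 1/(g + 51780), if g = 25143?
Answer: 1/76923 ≈ 1.3000e-5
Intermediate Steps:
1/(g + 51780) = 1/(25143 + 51780) = 1/76923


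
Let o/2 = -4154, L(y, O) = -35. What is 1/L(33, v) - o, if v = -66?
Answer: 290779/35 ≈ 8308.0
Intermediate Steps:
o = -8308 (o = 2*(-4154) = -8308)
1/L(33, v) - o = 1/(-35) - 1*(-8308) = -1/35 + 8308 = 290779/35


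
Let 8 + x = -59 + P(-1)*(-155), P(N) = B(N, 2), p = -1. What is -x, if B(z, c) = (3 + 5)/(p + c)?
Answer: 1307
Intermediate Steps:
B(z, c) = 8/(-1 + c) (B(z, c) = (3 + 5)/(-1 + c) = 8/(-1 + c))
P(N) = 8 (P(N) = 8/(-1 + 2) = 8/1 = 8*1 = 8)
x = -1307 (x = -8 + (-59 + 8*(-155)) = -8 + (-59 - 1240) = -8 - 1299 = -1307)
-x = -1*(-1307) = 1307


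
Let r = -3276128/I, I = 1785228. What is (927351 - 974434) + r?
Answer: -21014291513/446307 ≈ -47085.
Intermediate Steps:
r = -819032/446307 (r = -3276128/1785228 = -3276128*1/1785228 = -819032/446307 ≈ -1.8351)
(927351 - 974434) + r = (927351 - 974434) - 819032/446307 = -47083 - 819032/446307 = -21014291513/446307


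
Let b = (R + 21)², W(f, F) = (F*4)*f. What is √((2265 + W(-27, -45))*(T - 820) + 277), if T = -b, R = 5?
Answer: I*√10658723 ≈ 3264.8*I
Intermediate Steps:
W(f, F) = 4*F*f (W(f, F) = (4*F)*f = 4*F*f)
b = 676 (b = (5 + 21)² = 26² = 676)
T = -676 (T = -1*676 = -676)
√((2265 + W(-27, -45))*(T - 820) + 277) = √((2265 + 4*(-45)*(-27))*(-676 - 820) + 277) = √((2265 + 4860)*(-1496) + 277) = √(7125*(-1496) + 277) = √(-10659000 + 277) = √(-10658723) = I*√10658723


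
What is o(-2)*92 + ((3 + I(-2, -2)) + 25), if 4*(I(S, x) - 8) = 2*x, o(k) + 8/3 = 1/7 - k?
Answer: -277/21 ≈ -13.190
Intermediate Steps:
o(k) = -53/21 - k (o(k) = -8/3 + (1/7 - k) = -53/21 - k)
I(S, x) = 8 + x/2 (I(S, x) = 8 + (2*x)/4 = 8 + x/2)
o(-2)*92 + ((3 + I(-2, -2)) + 25) = (-53/21 - 1*(-2))*92 + ((3 + (8 + (1/2)*(-2))) + 25) = (-53/21 + 2)*92 + ((3 + (8 - 1)) + 25) = -11/21*92 + ((3 + 7) + 25) = -1012/21 + (10 + 25) = -1012/21 + 35 = -277/21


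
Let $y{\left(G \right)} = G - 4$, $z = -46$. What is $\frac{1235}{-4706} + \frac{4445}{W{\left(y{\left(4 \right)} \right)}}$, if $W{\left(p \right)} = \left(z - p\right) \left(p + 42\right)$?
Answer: $- \frac{128045}{49956} \approx -2.5632$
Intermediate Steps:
$y{\left(G \right)} = -4 + G$ ($y{\left(G \right)} = G - 4 = -4 + G$)
$W{\left(p \right)} = \left(-46 - p\right) \left(42 + p\right)$ ($W{\left(p \right)} = \left(-46 - p\right) \left(p + 42\right) = \left(-46 - p\right) \left(42 + p\right)$)
$\frac{1235}{-4706} + \frac{4445}{W{\left(y{\left(4 \right)} \right)}} = \frac{1235}{-4706} + \frac{4445}{-1932 - \left(-4 + 4\right)^{2} - 88 \left(-4 + 4\right)} = 1235 \left(- \frac{1}{4706}\right) + \frac{4445}{-1932 - 0^{2} - 0} = - \frac{95}{362} + \frac{4445}{-1932 - 0 + 0} = - \frac{95}{362} + \frac{4445}{-1932 + 0 + 0} = - \frac{95}{362} + \frac{4445}{-1932} = - \frac{95}{362} + 4445 \left(- \frac{1}{1932}\right) = - \frac{95}{362} - \frac{635}{276} = - \frac{128045}{49956}$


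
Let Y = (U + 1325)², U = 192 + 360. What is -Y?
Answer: -3523129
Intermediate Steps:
U = 552
Y = 3523129 (Y = (552 + 1325)² = 1877² = 3523129)
-Y = -1*3523129 = -3523129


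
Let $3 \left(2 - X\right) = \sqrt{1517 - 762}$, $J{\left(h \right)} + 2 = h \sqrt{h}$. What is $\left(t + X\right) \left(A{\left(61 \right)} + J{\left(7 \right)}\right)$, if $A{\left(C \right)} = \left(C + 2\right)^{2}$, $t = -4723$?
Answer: $- \frac{\left(3967 + 7 \sqrt{7}\right) \left(14163 + \sqrt{755}\right)}{3} \approx -1.8852 \cdot 10^{7}$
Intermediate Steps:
$J{\left(h \right)} = -2 + h^{\frac{3}{2}}$ ($J{\left(h \right)} = -2 + h \sqrt{h} = -2 + h^{\frac{3}{2}}$)
$X = 2 - \frac{\sqrt{755}}{3}$ ($X = 2 - \frac{\sqrt{1517 - 762}}{3} = 2 - \frac{\sqrt{755}}{3} \approx -7.1591$)
$A{\left(C \right)} = \left(2 + C\right)^{2}$
$\left(t + X\right) \left(A{\left(61 \right)} + J{\left(7 \right)}\right) = \left(-4723 + \left(2 - \frac{\sqrt{755}}{3}\right)\right) \left(\left(2 + 61\right)^{2} - \left(2 - 7^{\frac{3}{2}}\right)\right) = \left(-4721 - \frac{\sqrt{755}}{3}\right) \left(63^{2} - \left(2 - 7 \sqrt{7}\right)\right) = \left(-4721 - \frac{\sqrt{755}}{3}\right) \left(3969 - \left(2 - 7 \sqrt{7}\right)\right) = \left(-4721 - \frac{\sqrt{755}}{3}\right) \left(3967 + 7 \sqrt{7}\right)$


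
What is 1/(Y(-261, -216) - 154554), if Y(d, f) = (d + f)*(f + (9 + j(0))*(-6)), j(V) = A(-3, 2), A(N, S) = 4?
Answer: -1/14316 ≈ -6.9852e-5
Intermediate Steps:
j(V) = 4
Y(d, f) = (-78 + f)*(d + f) (Y(d, f) = (d + f)*(f + (9 + 4)*(-6)) = (d + f)*(f + 13*(-6)) = (d + f)*(f - 78) = (d + f)*(-78 + f) = (-78 + f)*(d + f))
1/(Y(-261, -216) - 154554) = 1/(((-216)² - 78*(-261) - 78*(-216) - 261*(-216)) - 154554) = 1/((46656 + 20358 + 16848 + 56376) - 154554) = 1/(140238 - 154554) = 1/(-14316) = -1/14316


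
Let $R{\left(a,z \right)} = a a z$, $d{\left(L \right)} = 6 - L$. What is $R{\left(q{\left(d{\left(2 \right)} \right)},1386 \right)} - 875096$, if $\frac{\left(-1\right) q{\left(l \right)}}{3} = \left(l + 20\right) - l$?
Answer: $4114504$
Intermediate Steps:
$q{\left(l \right)} = -60$ ($q{\left(l \right)} = - 3 \left(\left(l + 20\right) - l\right) = - 3 \left(\left(20 + l\right) - l\right) = \left(-3\right) 20 = -60$)
$R{\left(a,z \right)} = z a^{2}$ ($R{\left(a,z \right)} = a^{2} z = z a^{2}$)
$R{\left(q{\left(d{\left(2 \right)} \right)},1386 \right)} - 875096 = 1386 \left(-60\right)^{2} - 875096 = 1386 \cdot 3600 - 875096 = 4989600 - 875096 = 4114504$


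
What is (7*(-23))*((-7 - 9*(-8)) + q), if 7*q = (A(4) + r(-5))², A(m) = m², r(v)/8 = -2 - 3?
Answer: -23713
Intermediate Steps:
r(v) = -40 (r(v) = 8*(-2 - 3) = 8*(-5) = -40)
q = 576/7 (q = (4² - 40)²/7 = (16 - 40)²/7 = (⅐)*(-24)² = (⅐)*576 = 576/7 ≈ 82.286)
(7*(-23))*((-7 - 9*(-8)) + q) = (7*(-23))*((-7 - 9*(-8)) + 576/7) = -161*((-7 + 72) + 576/7) = -161*(65 + 576/7) = -161*1031/7 = -23713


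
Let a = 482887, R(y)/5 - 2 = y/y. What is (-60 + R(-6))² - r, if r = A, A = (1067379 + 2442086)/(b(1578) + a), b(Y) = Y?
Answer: 195506432/96893 ≈ 2017.8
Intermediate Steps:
R(y) = 15 (R(y) = 10 + 5*(y/y) = 10 + 5*1 = 10 + 5 = 15)
A = 701893/96893 (A = (1067379 + 2442086)/(1578 + 482887) = 3509465/484465 = 3509465*(1/484465) = 701893/96893 ≈ 7.2440)
r = 701893/96893 ≈ 7.2440
(-60 + R(-6))² - r = (-60 + 15)² - 1*701893/96893 = (-45)² - 701893/96893 = 2025 - 701893/96893 = 195506432/96893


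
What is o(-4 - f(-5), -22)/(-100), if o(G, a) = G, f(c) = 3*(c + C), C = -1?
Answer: -7/50 ≈ -0.14000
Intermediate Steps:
f(c) = -3 + 3*c (f(c) = 3*(c - 1) = 3*(-1 + c) = -3 + 3*c)
o(-4 - f(-5), -22)/(-100) = (-4 - (-3 + 3*(-5)))/(-100) = (-4 - (-3 - 15))*(-1/100) = (-4 - 1*(-18))*(-1/100) = (-4 + 18)*(-1/100) = 14*(-1/100) = -7/50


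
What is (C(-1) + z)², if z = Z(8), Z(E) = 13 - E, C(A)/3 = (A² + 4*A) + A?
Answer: 49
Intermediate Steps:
C(A) = 3*A² + 15*A (C(A) = 3*((A² + 4*A) + A) = 3*(A² + 5*A) = 3*A² + 15*A)
z = 5 (z = 13 - 1*8 = 13 - 8 = 5)
(C(-1) + z)² = (3*(-1)*(5 - 1) + 5)² = (3*(-1)*4 + 5)² = (-12 + 5)² = (-7)² = 49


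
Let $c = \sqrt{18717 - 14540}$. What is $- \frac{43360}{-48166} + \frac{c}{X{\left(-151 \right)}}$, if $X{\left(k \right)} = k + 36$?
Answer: $\frac{21680}{24083} - \frac{\sqrt{4177}}{115} \approx 0.33822$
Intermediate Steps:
$X{\left(k \right)} = 36 + k$
$c = \sqrt{4177} \approx 64.63$
$- \frac{43360}{-48166} + \frac{c}{X{\left(-151 \right)}} = - \frac{43360}{-48166} + \frac{\sqrt{4177}}{36 - 151} = \left(-43360\right) \left(- \frac{1}{48166}\right) + \frac{\sqrt{4177}}{-115} = \frac{21680}{24083} + \sqrt{4177} \left(- \frac{1}{115}\right) = \frac{21680}{24083} - \frac{\sqrt{4177}}{115}$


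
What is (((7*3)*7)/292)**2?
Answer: 21609/85264 ≈ 0.25344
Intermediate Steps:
(((7*3)*7)/292)**2 = ((21*7)*(1/292))**2 = (147*(1/292))**2 = (147/292)**2 = 21609/85264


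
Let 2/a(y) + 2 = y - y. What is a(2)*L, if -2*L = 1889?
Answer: 1889/2 ≈ 944.50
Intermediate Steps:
L = -1889/2 (L = -½*1889 = -1889/2 ≈ -944.50)
a(y) = -1 (a(y) = 2/(-2 + (y - y)) = 2/(-2 + 0) = 2/(-2) = 2*(-½) = -1)
a(2)*L = -1*(-1889/2) = 1889/2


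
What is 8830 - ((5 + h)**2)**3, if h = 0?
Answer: -6795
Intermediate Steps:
8830 - ((5 + h)**2)**3 = 8830 - ((5 + 0)**2)**3 = 8830 - (5**2)**3 = 8830 - 1*25**3 = 8830 - 1*15625 = 8830 - 15625 = -6795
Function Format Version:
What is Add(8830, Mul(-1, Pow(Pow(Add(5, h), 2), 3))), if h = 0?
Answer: -6795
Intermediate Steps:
Add(8830, Mul(-1, Pow(Pow(Add(5, h), 2), 3))) = Add(8830, Mul(-1, Pow(Pow(Add(5, 0), 2), 3))) = Add(8830, Mul(-1, Pow(Pow(5, 2), 3))) = Add(8830, Mul(-1, Pow(25, 3))) = Add(8830, Mul(-1, 15625)) = Add(8830, -15625) = -6795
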